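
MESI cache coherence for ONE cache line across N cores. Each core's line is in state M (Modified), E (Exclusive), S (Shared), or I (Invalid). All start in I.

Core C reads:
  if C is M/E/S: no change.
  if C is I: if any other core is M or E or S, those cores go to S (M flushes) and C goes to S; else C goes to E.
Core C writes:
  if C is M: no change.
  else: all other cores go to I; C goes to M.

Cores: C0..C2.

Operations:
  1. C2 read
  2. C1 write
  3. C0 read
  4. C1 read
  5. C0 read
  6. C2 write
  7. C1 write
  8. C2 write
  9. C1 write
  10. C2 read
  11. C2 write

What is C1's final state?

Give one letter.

Op 1: C2 read [C2 read from I: no other sharers -> C2=E (exclusive)] -> [I,I,E]
Op 2: C1 write [C1 write: invalidate ['C2=E'] -> C1=M] -> [I,M,I]
Op 3: C0 read [C0 read from I: others=['C1=M'] -> C0=S, others downsized to S] -> [S,S,I]
Op 4: C1 read [C1 read: already in S, no change] -> [S,S,I]
Op 5: C0 read [C0 read: already in S, no change] -> [S,S,I]
Op 6: C2 write [C2 write: invalidate ['C0=S', 'C1=S'] -> C2=M] -> [I,I,M]
Op 7: C1 write [C1 write: invalidate ['C2=M'] -> C1=M] -> [I,M,I]
Op 8: C2 write [C2 write: invalidate ['C1=M'] -> C2=M] -> [I,I,M]
Op 9: C1 write [C1 write: invalidate ['C2=M'] -> C1=M] -> [I,M,I]
Op 10: C2 read [C2 read from I: others=['C1=M'] -> C2=S, others downsized to S] -> [I,S,S]
Op 11: C2 write [C2 write: invalidate ['C1=S'] -> C2=M] -> [I,I,M]

Answer: I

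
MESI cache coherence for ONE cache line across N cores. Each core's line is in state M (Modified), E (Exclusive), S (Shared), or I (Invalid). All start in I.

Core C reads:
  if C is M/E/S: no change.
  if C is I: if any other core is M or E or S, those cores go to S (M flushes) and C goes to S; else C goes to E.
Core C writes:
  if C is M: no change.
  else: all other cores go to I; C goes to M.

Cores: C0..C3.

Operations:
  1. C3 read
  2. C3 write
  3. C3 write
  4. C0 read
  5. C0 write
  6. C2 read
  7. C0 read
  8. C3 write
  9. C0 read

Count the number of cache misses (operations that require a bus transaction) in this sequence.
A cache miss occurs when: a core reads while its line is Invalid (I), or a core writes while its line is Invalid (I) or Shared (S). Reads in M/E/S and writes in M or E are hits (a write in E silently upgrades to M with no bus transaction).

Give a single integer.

Answer: 6

Derivation:
Op 1: C3 read [C3 read from I: no other sharers -> C3=E (exclusive)] -> [I,I,I,E] [MISS #1: read from I]
Op 2: C3 write [C3 write: invalidate none -> C3=M] -> [I,I,I,M] [hit: write from E is a silent E->M upgrade, no bus transaction]
Op 3: C3 write [C3 write: already M (modified), no change] -> [I,I,I,M] [hit: write from M]
Op 4: C0 read [C0 read from I: others=['C3=M'] -> C0=S, others downsized to S] -> [S,I,I,S] [MISS #2: read from I]
Op 5: C0 write [C0 write: invalidate ['C3=S'] -> C0=M] -> [M,I,I,I] [MISS #3: write from S]
Op 6: C2 read [C2 read from I: others=['C0=M'] -> C2=S, others downsized to S] -> [S,I,S,I] [MISS #4: read from I]
Op 7: C0 read [C0 read: already in S, no change] -> [S,I,S,I] [hit: read from S]
Op 8: C3 write [C3 write: invalidate ['C0=S', 'C2=S'] -> C3=M] -> [I,I,I,M] [MISS #5: write from I]
Op 9: C0 read [C0 read from I: others=['C3=M'] -> C0=S, others downsized to S] -> [S,I,I,S] [MISS #6: read from I]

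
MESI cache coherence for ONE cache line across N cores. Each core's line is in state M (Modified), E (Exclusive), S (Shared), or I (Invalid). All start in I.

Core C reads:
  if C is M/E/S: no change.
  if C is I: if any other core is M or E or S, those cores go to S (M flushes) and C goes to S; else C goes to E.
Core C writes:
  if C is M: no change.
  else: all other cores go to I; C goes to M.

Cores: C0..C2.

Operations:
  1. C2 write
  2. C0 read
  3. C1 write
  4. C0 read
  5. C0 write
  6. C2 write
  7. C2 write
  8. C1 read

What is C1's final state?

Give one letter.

Answer: S

Derivation:
Op 1: C2 write [C2 write: invalidate none -> C2=M] -> [I,I,M]
Op 2: C0 read [C0 read from I: others=['C2=M'] -> C0=S, others downsized to S] -> [S,I,S]
Op 3: C1 write [C1 write: invalidate ['C0=S', 'C2=S'] -> C1=M] -> [I,M,I]
Op 4: C0 read [C0 read from I: others=['C1=M'] -> C0=S, others downsized to S] -> [S,S,I]
Op 5: C0 write [C0 write: invalidate ['C1=S'] -> C0=M] -> [M,I,I]
Op 6: C2 write [C2 write: invalidate ['C0=M'] -> C2=M] -> [I,I,M]
Op 7: C2 write [C2 write: already M (modified), no change] -> [I,I,M]
Op 8: C1 read [C1 read from I: others=['C2=M'] -> C1=S, others downsized to S] -> [I,S,S]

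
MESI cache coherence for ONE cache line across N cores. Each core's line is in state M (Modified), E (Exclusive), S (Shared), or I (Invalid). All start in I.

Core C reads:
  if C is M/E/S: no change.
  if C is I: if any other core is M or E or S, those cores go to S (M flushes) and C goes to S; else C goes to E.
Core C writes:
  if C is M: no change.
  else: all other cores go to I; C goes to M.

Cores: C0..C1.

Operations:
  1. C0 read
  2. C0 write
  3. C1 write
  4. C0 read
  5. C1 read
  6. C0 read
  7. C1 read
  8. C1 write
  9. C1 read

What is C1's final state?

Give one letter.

Op 1: C0 read [C0 read from I: no other sharers -> C0=E (exclusive)] -> [E,I]
Op 2: C0 write [C0 write: invalidate none -> C0=M] -> [M,I]
Op 3: C1 write [C1 write: invalidate ['C0=M'] -> C1=M] -> [I,M]
Op 4: C0 read [C0 read from I: others=['C1=M'] -> C0=S, others downsized to S] -> [S,S]
Op 5: C1 read [C1 read: already in S, no change] -> [S,S]
Op 6: C0 read [C0 read: already in S, no change] -> [S,S]
Op 7: C1 read [C1 read: already in S, no change] -> [S,S]
Op 8: C1 write [C1 write: invalidate ['C0=S'] -> C1=M] -> [I,M]
Op 9: C1 read [C1 read: already in M, no change] -> [I,M]

Answer: M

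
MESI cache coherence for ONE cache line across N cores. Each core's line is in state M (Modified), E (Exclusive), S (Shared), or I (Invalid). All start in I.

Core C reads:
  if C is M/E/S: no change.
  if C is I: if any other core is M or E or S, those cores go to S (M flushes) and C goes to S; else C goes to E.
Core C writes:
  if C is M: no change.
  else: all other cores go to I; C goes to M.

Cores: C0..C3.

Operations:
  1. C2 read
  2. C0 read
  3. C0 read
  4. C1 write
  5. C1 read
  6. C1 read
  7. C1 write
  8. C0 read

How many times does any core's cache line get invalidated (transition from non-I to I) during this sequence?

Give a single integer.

Op 1: C2 read [C2 read from I: no other sharers -> C2=E (exclusive)] -> [I,I,E,I] (invalidations this op: 0; running total: 0)
Op 2: C0 read [C0 read from I: others=['C2=E'] -> C0=S, others downsized to S] -> [S,I,S,I] (invalidations this op: 0; running total: 0)
Op 3: C0 read [C0 read: already in S, no change] -> [S,I,S,I] (invalidations this op: 0; running total: 0)
Op 4: C1 write [C1 write: invalidate ['C0=S', 'C2=S'] -> C1=M] -> [I,M,I,I] (invalidations this op: 2; running total: 2)
Op 5: C1 read [C1 read: already in M, no change] -> [I,M,I,I] (invalidations this op: 0; running total: 2)
Op 6: C1 read [C1 read: already in M, no change] -> [I,M,I,I] (invalidations this op: 0; running total: 2)
Op 7: C1 write [C1 write: already M (modified), no change] -> [I,M,I,I] (invalidations this op: 0; running total: 2)
Op 8: C0 read [C0 read from I: others=['C1=M'] -> C0=S, others downsized to S] -> [S,S,I,I] (invalidations this op: 0; running total: 2)

Answer: 2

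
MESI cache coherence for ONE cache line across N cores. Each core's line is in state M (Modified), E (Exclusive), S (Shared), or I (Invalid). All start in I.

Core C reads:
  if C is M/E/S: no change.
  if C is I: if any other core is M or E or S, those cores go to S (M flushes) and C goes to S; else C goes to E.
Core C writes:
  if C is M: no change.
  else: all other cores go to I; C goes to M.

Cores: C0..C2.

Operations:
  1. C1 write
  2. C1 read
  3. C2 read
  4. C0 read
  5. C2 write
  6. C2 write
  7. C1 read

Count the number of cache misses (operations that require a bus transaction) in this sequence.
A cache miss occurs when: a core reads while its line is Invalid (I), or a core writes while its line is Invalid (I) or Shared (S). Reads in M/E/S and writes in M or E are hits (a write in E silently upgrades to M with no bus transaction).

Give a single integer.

Answer: 5

Derivation:
Op 1: C1 write [C1 write: invalidate none -> C1=M] -> [I,M,I] [MISS #1: write from I]
Op 2: C1 read [C1 read: already in M, no change] -> [I,M,I] [hit: read from M]
Op 3: C2 read [C2 read from I: others=['C1=M'] -> C2=S, others downsized to S] -> [I,S,S] [MISS #2: read from I]
Op 4: C0 read [C0 read from I: others=['C1=S', 'C2=S'] -> C0=S, others downsized to S] -> [S,S,S] [MISS #3: read from I]
Op 5: C2 write [C2 write: invalidate ['C0=S', 'C1=S'] -> C2=M] -> [I,I,M] [MISS #4: write from S]
Op 6: C2 write [C2 write: already M (modified), no change] -> [I,I,M] [hit: write from M]
Op 7: C1 read [C1 read from I: others=['C2=M'] -> C1=S, others downsized to S] -> [I,S,S] [MISS #5: read from I]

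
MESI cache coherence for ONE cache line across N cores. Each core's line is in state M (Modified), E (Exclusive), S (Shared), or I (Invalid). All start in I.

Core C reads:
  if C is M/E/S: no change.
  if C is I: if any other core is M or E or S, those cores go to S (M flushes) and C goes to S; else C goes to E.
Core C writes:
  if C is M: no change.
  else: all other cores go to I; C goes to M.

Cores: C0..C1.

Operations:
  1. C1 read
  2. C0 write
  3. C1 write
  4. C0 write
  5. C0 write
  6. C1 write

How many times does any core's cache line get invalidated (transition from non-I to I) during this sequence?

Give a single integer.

Answer: 4

Derivation:
Op 1: C1 read [C1 read from I: no other sharers -> C1=E (exclusive)] -> [I,E] (invalidations this op: 0; running total: 0)
Op 2: C0 write [C0 write: invalidate ['C1=E'] -> C0=M] -> [M,I] (invalidations this op: 1; running total: 1)
Op 3: C1 write [C1 write: invalidate ['C0=M'] -> C1=M] -> [I,M] (invalidations this op: 1; running total: 2)
Op 4: C0 write [C0 write: invalidate ['C1=M'] -> C0=M] -> [M,I] (invalidations this op: 1; running total: 3)
Op 5: C0 write [C0 write: already M (modified), no change] -> [M,I] (invalidations this op: 0; running total: 3)
Op 6: C1 write [C1 write: invalidate ['C0=M'] -> C1=M] -> [I,M] (invalidations this op: 1; running total: 4)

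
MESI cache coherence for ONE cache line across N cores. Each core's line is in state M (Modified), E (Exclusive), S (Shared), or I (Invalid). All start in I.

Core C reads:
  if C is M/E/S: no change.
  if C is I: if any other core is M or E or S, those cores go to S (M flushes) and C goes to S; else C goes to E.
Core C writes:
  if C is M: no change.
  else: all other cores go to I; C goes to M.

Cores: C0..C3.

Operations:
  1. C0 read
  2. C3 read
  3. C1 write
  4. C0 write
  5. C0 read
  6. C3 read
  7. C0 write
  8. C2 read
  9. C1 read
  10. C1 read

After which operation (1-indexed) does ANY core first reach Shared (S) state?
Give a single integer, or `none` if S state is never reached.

Answer: 2

Derivation:
Op 1: C0 read [C0 read from I: no other sharers -> C0=E (exclusive)] -> [E,I,I,I]
Op 2: C3 read [C3 read from I: others=['C0=E'] -> C3=S, others downsized to S] -> [S,I,I,S]
  -> First S state at op 2; remaining ops need not be traced.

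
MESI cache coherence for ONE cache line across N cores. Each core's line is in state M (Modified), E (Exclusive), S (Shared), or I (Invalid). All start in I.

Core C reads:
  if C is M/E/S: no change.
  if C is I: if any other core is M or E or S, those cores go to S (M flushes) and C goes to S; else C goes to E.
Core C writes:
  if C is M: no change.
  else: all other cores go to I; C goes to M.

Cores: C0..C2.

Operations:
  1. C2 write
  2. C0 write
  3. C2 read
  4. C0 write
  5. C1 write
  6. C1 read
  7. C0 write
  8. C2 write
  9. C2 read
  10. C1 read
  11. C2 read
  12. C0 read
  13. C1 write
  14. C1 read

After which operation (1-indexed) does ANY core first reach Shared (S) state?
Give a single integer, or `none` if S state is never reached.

Op 1: C2 write [C2 write: invalidate none -> C2=M] -> [I,I,M]
Op 2: C0 write [C0 write: invalidate ['C2=M'] -> C0=M] -> [M,I,I]
Op 3: C2 read [C2 read from I: others=['C0=M'] -> C2=S, others downsized to S] -> [S,I,S]
  -> First S state at op 3; remaining ops need not be traced.

Answer: 3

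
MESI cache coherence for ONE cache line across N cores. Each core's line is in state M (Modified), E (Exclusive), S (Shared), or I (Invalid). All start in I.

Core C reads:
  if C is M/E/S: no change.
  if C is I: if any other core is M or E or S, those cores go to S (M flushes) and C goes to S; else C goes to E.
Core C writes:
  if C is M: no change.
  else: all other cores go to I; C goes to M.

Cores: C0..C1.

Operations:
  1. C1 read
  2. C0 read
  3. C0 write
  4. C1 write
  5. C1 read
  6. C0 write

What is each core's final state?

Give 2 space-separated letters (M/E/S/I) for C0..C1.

Op 1: C1 read [C1 read from I: no other sharers -> C1=E (exclusive)] -> [I,E]
Op 2: C0 read [C0 read from I: others=['C1=E'] -> C0=S, others downsized to S] -> [S,S]
Op 3: C0 write [C0 write: invalidate ['C1=S'] -> C0=M] -> [M,I]
Op 4: C1 write [C1 write: invalidate ['C0=M'] -> C1=M] -> [I,M]
Op 5: C1 read [C1 read: already in M, no change] -> [I,M]
Op 6: C0 write [C0 write: invalidate ['C1=M'] -> C0=M] -> [M,I]

Answer: M I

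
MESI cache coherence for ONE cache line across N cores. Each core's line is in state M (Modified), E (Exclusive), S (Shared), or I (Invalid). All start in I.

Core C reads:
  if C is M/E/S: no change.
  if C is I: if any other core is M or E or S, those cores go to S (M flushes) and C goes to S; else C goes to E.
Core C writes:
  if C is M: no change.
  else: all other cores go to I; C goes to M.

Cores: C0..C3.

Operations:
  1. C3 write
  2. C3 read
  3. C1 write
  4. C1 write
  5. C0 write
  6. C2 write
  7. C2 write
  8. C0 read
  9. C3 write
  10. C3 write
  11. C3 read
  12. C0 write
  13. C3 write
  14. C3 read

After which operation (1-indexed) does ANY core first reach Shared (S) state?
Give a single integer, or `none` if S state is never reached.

Op 1: C3 write [C3 write: invalidate none -> C3=M] -> [I,I,I,M]
Op 2: C3 read [C3 read: already in M, no change] -> [I,I,I,M]
Op 3: C1 write [C1 write: invalidate ['C3=M'] -> C1=M] -> [I,M,I,I]
Op 4: C1 write [C1 write: already M (modified), no change] -> [I,M,I,I]
Op 5: C0 write [C0 write: invalidate ['C1=M'] -> C0=M] -> [M,I,I,I]
Op 6: C2 write [C2 write: invalidate ['C0=M'] -> C2=M] -> [I,I,M,I]
Op 7: C2 write [C2 write: already M (modified), no change] -> [I,I,M,I]
Op 8: C0 read [C0 read from I: others=['C2=M'] -> C0=S, others downsized to S] -> [S,I,S,I]
  -> First S state at op 8; remaining ops need not be traced.

Answer: 8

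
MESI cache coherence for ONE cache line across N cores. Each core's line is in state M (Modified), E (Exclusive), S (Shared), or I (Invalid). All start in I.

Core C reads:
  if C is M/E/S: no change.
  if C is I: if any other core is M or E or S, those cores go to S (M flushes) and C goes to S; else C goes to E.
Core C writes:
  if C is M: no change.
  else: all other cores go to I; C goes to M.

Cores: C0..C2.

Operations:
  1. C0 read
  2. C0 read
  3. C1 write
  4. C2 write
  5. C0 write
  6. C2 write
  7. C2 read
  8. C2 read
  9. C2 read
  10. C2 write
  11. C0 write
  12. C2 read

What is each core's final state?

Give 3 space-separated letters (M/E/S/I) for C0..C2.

Op 1: C0 read [C0 read from I: no other sharers -> C0=E (exclusive)] -> [E,I,I]
Op 2: C0 read [C0 read: already in E, no change] -> [E,I,I]
Op 3: C1 write [C1 write: invalidate ['C0=E'] -> C1=M] -> [I,M,I]
Op 4: C2 write [C2 write: invalidate ['C1=M'] -> C2=M] -> [I,I,M]
Op 5: C0 write [C0 write: invalidate ['C2=M'] -> C0=M] -> [M,I,I]
Op 6: C2 write [C2 write: invalidate ['C0=M'] -> C2=M] -> [I,I,M]
Op 7: C2 read [C2 read: already in M, no change] -> [I,I,M]
Op 8: C2 read [C2 read: already in M, no change] -> [I,I,M]
Op 9: C2 read [C2 read: already in M, no change] -> [I,I,M]
Op 10: C2 write [C2 write: already M (modified), no change] -> [I,I,M]
Op 11: C0 write [C0 write: invalidate ['C2=M'] -> C0=M] -> [M,I,I]
Op 12: C2 read [C2 read from I: others=['C0=M'] -> C2=S, others downsized to S] -> [S,I,S]

Answer: S I S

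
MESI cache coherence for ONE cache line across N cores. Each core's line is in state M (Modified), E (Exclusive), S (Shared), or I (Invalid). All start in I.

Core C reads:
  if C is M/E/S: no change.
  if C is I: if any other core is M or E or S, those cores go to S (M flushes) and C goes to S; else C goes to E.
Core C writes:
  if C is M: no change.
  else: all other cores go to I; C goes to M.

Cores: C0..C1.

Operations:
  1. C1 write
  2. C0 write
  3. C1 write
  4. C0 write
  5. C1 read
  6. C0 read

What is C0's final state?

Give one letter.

Op 1: C1 write [C1 write: invalidate none -> C1=M] -> [I,M]
Op 2: C0 write [C0 write: invalidate ['C1=M'] -> C0=M] -> [M,I]
Op 3: C1 write [C1 write: invalidate ['C0=M'] -> C1=M] -> [I,M]
Op 4: C0 write [C0 write: invalidate ['C1=M'] -> C0=M] -> [M,I]
Op 5: C1 read [C1 read from I: others=['C0=M'] -> C1=S, others downsized to S] -> [S,S]
Op 6: C0 read [C0 read: already in S, no change] -> [S,S]

Answer: S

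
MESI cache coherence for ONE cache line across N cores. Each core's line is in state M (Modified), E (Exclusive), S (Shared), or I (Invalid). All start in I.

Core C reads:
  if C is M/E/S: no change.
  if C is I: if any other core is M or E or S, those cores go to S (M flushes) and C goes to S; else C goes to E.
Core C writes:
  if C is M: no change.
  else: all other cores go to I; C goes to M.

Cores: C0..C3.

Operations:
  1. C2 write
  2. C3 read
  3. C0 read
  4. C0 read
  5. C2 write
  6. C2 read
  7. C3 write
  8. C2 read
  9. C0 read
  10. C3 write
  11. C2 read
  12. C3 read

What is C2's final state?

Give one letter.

Op 1: C2 write [C2 write: invalidate none -> C2=M] -> [I,I,M,I]
Op 2: C3 read [C3 read from I: others=['C2=M'] -> C3=S, others downsized to S] -> [I,I,S,S]
Op 3: C0 read [C0 read from I: others=['C2=S', 'C3=S'] -> C0=S, others downsized to S] -> [S,I,S,S]
Op 4: C0 read [C0 read: already in S, no change] -> [S,I,S,S]
Op 5: C2 write [C2 write: invalidate ['C0=S', 'C3=S'] -> C2=M] -> [I,I,M,I]
Op 6: C2 read [C2 read: already in M, no change] -> [I,I,M,I]
Op 7: C3 write [C3 write: invalidate ['C2=M'] -> C3=M] -> [I,I,I,M]
Op 8: C2 read [C2 read from I: others=['C3=M'] -> C2=S, others downsized to S] -> [I,I,S,S]
Op 9: C0 read [C0 read from I: others=['C2=S', 'C3=S'] -> C0=S, others downsized to S] -> [S,I,S,S]
Op 10: C3 write [C3 write: invalidate ['C0=S', 'C2=S'] -> C3=M] -> [I,I,I,M]
Op 11: C2 read [C2 read from I: others=['C3=M'] -> C2=S, others downsized to S] -> [I,I,S,S]
Op 12: C3 read [C3 read: already in S, no change] -> [I,I,S,S]

Answer: S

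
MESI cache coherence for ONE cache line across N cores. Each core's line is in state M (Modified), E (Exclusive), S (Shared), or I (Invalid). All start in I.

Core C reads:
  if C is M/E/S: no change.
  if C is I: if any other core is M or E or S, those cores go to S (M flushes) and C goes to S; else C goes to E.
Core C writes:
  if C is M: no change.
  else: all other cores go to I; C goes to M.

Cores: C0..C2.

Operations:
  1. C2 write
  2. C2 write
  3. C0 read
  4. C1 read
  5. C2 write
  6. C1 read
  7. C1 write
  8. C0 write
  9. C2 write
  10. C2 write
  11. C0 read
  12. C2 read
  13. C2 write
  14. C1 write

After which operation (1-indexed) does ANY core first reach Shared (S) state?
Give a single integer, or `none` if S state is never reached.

Answer: 3

Derivation:
Op 1: C2 write [C2 write: invalidate none -> C2=M] -> [I,I,M]
Op 2: C2 write [C2 write: already M (modified), no change] -> [I,I,M]
Op 3: C0 read [C0 read from I: others=['C2=M'] -> C0=S, others downsized to S] -> [S,I,S]
  -> First S state at op 3; remaining ops need not be traced.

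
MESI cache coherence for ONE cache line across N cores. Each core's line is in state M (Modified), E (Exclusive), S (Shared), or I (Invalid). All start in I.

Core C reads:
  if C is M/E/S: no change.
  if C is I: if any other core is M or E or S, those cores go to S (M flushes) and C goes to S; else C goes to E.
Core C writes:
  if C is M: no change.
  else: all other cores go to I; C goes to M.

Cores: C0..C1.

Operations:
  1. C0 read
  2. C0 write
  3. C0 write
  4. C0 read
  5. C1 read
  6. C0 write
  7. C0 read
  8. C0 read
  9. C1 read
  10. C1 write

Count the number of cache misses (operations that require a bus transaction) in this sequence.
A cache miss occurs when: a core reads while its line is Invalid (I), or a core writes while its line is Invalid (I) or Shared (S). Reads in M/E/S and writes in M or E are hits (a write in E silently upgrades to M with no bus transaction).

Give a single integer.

Op 1: C0 read [C0 read from I: no other sharers -> C0=E (exclusive)] -> [E,I] [MISS #1: read from I]
Op 2: C0 write [C0 write: invalidate none -> C0=M] -> [M,I] [hit: write from E is a silent E->M upgrade, no bus transaction]
Op 3: C0 write [C0 write: already M (modified), no change] -> [M,I] [hit: write from M]
Op 4: C0 read [C0 read: already in M, no change] -> [M,I] [hit: read from M]
Op 5: C1 read [C1 read from I: others=['C0=M'] -> C1=S, others downsized to S] -> [S,S] [MISS #2: read from I]
Op 6: C0 write [C0 write: invalidate ['C1=S'] -> C0=M] -> [M,I] [MISS #3: write from S]
Op 7: C0 read [C0 read: already in M, no change] -> [M,I] [hit: read from M]
Op 8: C0 read [C0 read: already in M, no change] -> [M,I] [hit: read from M]
Op 9: C1 read [C1 read from I: others=['C0=M'] -> C1=S, others downsized to S] -> [S,S] [MISS #4: read from I]
Op 10: C1 write [C1 write: invalidate ['C0=S'] -> C1=M] -> [I,M] [MISS #5: write from S]

Answer: 5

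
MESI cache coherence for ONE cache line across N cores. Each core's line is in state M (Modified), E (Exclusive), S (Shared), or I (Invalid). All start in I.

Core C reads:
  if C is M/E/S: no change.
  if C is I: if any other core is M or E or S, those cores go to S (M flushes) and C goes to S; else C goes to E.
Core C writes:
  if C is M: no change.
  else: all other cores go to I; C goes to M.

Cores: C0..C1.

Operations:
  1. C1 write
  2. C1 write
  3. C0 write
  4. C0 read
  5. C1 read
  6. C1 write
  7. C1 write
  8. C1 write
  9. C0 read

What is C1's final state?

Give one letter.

Answer: S

Derivation:
Op 1: C1 write [C1 write: invalidate none -> C1=M] -> [I,M]
Op 2: C1 write [C1 write: already M (modified), no change] -> [I,M]
Op 3: C0 write [C0 write: invalidate ['C1=M'] -> C0=M] -> [M,I]
Op 4: C0 read [C0 read: already in M, no change] -> [M,I]
Op 5: C1 read [C1 read from I: others=['C0=M'] -> C1=S, others downsized to S] -> [S,S]
Op 6: C1 write [C1 write: invalidate ['C0=S'] -> C1=M] -> [I,M]
Op 7: C1 write [C1 write: already M (modified), no change] -> [I,M]
Op 8: C1 write [C1 write: already M (modified), no change] -> [I,M]
Op 9: C0 read [C0 read from I: others=['C1=M'] -> C0=S, others downsized to S] -> [S,S]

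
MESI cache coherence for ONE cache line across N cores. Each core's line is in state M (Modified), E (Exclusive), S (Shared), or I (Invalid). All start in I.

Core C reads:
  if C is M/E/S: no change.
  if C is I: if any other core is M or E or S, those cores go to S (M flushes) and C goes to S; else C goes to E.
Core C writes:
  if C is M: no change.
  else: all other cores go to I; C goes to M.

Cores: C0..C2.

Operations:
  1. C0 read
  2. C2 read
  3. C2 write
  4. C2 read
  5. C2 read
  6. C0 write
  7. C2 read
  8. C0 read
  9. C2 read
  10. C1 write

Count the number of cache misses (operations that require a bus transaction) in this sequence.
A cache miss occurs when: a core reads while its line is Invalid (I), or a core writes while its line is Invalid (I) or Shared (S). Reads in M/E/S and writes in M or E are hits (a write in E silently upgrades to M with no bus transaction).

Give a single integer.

Op 1: C0 read [C0 read from I: no other sharers -> C0=E (exclusive)] -> [E,I,I] [MISS #1: read from I]
Op 2: C2 read [C2 read from I: others=['C0=E'] -> C2=S, others downsized to S] -> [S,I,S] [MISS #2: read from I]
Op 3: C2 write [C2 write: invalidate ['C0=S'] -> C2=M] -> [I,I,M] [MISS #3: write from S]
Op 4: C2 read [C2 read: already in M, no change] -> [I,I,M] [hit: read from M]
Op 5: C2 read [C2 read: already in M, no change] -> [I,I,M] [hit: read from M]
Op 6: C0 write [C0 write: invalidate ['C2=M'] -> C0=M] -> [M,I,I] [MISS #4: write from I]
Op 7: C2 read [C2 read from I: others=['C0=M'] -> C2=S, others downsized to S] -> [S,I,S] [MISS #5: read from I]
Op 8: C0 read [C0 read: already in S, no change] -> [S,I,S] [hit: read from S]
Op 9: C2 read [C2 read: already in S, no change] -> [S,I,S] [hit: read from S]
Op 10: C1 write [C1 write: invalidate ['C0=S', 'C2=S'] -> C1=M] -> [I,M,I] [MISS #6: write from I]

Answer: 6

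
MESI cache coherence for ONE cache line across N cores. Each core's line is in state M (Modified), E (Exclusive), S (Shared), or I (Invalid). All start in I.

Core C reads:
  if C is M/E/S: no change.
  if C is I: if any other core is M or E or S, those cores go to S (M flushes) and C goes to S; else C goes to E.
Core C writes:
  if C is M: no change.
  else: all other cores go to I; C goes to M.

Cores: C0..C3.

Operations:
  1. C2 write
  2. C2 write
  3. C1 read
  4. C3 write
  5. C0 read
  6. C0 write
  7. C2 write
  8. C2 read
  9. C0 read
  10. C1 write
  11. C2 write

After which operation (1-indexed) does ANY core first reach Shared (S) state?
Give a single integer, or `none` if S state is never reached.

Op 1: C2 write [C2 write: invalidate none -> C2=M] -> [I,I,M,I]
Op 2: C2 write [C2 write: already M (modified), no change] -> [I,I,M,I]
Op 3: C1 read [C1 read from I: others=['C2=M'] -> C1=S, others downsized to S] -> [I,S,S,I]
  -> First S state at op 3; remaining ops need not be traced.

Answer: 3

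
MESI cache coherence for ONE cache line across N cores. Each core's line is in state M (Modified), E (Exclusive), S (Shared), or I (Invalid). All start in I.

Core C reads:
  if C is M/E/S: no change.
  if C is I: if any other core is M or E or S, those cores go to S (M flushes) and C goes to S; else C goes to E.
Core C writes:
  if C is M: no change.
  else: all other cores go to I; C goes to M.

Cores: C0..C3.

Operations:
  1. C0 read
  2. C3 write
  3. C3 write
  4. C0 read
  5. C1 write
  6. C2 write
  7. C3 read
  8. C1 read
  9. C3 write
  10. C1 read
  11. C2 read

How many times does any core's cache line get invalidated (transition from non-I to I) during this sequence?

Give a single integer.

Answer: 6

Derivation:
Op 1: C0 read [C0 read from I: no other sharers -> C0=E (exclusive)] -> [E,I,I,I] (invalidations this op: 0; running total: 0)
Op 2: C3 write [C3 write: invalidate ['C0=E'] -> C3=M] -> [I,I,I,M] (invalidations this op: 1; running total: 1)
Op 3: C3 write [C3 write: already M (modified), no change] -> [I,I,I,M] (invalidations this op: 0; running total: 1)
Op 4: C0 read [C0 read from I: others=['C3=M'] -> C0=S, others downsized to S] -> [S,I,I,S] (invalidations this op: 0; running total: 1)
Op 5: C1 write [C1 write: invalidate ['C0=S', 'C3=S'] -> C1=M] -> [I,M,I,I] (invalidations this op: 2; running total: 3)
Op 6: C2 write [C2 write: invalidate ['C1=M'] -> C2=M] -> [I,I,M,I] (invalidations this op: 1; running total: 4)
Op 7: C3 read [C3 read from I: others=['C2=M'] -> C3=S, others downsized to S] -> [I,I,S,S] (invalidations this op: 0; running total: 4)
Op 8: C1 read [C1 read from I: others=['C2=S', 'C3=S'] -> C1=S, others downsized to S] -> [I,S,S,S] (invalidations this op: 0; running total: 4)
Op 9: C3 write [C3 write: invalidate ['C1=S', 'C2=S'] -> C3=M] -> [I,I,I,M] (invalidations this op: 2; running total: 6)
Op 10: C1 read [C1 read from I: others=['C3=M'] -> C1=S, others downsized to S] -> [I,S,I,S] (invalidations this op: 0; running total: 6)
Op 11: C2 read [C2 read from I: others=['C1=S', 'C3=S'] -> C2=S, others downsized to S] -> [I,S,S,S] (invalidations this op: 0; running total: 6)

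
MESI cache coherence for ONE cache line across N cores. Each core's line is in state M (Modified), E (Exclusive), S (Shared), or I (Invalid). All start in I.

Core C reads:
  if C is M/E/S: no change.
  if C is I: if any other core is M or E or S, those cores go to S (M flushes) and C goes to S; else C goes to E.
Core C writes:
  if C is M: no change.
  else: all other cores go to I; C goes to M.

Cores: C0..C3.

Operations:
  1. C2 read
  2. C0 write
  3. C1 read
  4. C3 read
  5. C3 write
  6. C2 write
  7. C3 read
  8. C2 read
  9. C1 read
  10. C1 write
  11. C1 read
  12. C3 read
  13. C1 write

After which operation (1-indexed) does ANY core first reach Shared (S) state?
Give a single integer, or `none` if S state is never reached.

Op 1: C2 read [C2 read from I: no other sharers -> C2=E (exclusive)] -> [I,I,E,I]
Op 2: C0 write [C0 write: invalidate ['C2=E'] -> C0=M] -> [M,I,I,I]
Op 3: C1 read [C1 read from I: others=['C0=M'] -> C1=S, others downsized to S] -> [S,S,I,I]
  -> First S state at op 3; remaining ops need not be traced.

Answer: 3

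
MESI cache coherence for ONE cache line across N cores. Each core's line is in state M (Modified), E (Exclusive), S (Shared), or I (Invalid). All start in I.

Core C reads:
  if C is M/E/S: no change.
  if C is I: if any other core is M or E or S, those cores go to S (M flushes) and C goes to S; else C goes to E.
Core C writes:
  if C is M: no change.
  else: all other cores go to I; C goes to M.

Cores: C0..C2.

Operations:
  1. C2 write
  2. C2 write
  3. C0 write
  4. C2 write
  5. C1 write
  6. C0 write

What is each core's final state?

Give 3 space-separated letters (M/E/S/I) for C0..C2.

Answer: M I I

Derivation:
Op 1: C2 write [C2 write: invalidate none -> C2=M] -> [I,I,M]
Op 2: C2 write [C2 write: already M (modified), no change] -> [I,I,M]
Op 3: C0 write [C0 write: invalidate ['C2=M'] -> C0=M] -> [M,I,I]
Op 4: C2 write [C2 write: invalidate ['C0=M'] -> C2=M] -> [I,I,M]
Op 5: C1 write [C1 write: invalidate ['C2=M'] -> C1=M] -> [I,M,I]
Op 6: C0 write [C0 write: invalidate ['C1=M'] -> C0=M] -> [M,I,I]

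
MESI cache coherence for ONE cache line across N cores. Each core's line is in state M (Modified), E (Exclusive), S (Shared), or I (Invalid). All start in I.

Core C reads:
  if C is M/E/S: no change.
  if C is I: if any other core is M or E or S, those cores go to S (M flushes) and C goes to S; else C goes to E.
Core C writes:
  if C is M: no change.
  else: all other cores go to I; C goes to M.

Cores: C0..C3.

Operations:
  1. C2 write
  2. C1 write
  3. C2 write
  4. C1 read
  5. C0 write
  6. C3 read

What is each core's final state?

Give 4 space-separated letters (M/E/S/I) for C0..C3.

Answer: S I I S

Derivation:
Op 1: C2 write [C2 write: invalidate none -> C2=M] -> [I,I,M,I]
Op 2: C1 write [C1 write: invalidate ['C2=M'] -> C1=M] -> [I,M,I,I]
Op 3: C2 write [C2 write: invalidate ['C1=M'] -> C2=M] -> [I,I,M,I]
Op 4: C1 read [C1 read from I: others=['C2=M'] -> C1=S, others downsized to S] -> [I,S,S,I]
Op 5: C0 write [C0 write: invalidate ['C1=S', 'C2=S'] -> C0=M] -> [M,I,I,I]
Op 6: C3 read [C3 read from I: others=['C0=M'] -> C3=S, others downsized to S] -> [S,I,I,S]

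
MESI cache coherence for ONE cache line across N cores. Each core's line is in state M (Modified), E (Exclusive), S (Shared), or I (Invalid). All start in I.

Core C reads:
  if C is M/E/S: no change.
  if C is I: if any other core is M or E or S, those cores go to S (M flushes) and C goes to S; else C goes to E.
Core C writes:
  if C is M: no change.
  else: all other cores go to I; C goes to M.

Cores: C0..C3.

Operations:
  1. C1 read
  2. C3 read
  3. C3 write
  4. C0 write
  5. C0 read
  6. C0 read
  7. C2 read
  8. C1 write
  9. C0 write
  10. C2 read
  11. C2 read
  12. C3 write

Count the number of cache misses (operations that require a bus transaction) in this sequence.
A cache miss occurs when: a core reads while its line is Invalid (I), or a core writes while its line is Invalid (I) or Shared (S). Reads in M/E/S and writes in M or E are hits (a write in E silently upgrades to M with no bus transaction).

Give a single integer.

Answer: 9

Derivation:
Op 1: C1 read [C1 read from I: no other sharers -> C1=E (exclusive)] -> [I,E,I,I] [MISS #1: read from I]
Op 2: C3 read [C3 read from I: others=['C1=E'] -> C3=S, others downsized to S] -> [I,S,I,S] [MISS #2: read from I]
Op 3: C3 write [C3 write: invalidate ['C1=S'] -> C3=M] -> [I,I,I,M] [MISS #3: write from S]
Op 4: C0 write [C0 write: invalidate ['C3=M'] -> C0=M] -> [M,I,I,I] [MISS #4: write from I]
Op 5: C0 read [C0 read: already in M, no change] -> [M,I,I,I] [hit: read from M]
Op 6: C0 read [C0 read: already in M, no change] -> [M,I,I,I] [hit: read from M]
Op 7: C2 read [C2 read from I: others=['C0=M'] -> C2=S, others downsized to S] -> [S,I,S,I] [MISS #5: read from I]
Op 8: C1 write [C1 write: invalidate ['C0=S', 'C2=S'] -> C1=M] -> [I,M,I,I] [MISS #6: write from I]
Op 9: C0 write [C0 write: invalidate ['C1=M'] -> C0=M] -> [M,I,I,I] [MISS #7: write from I]
Op 10: C2 read [C2 read from I: others=['C0=M'] -> C2=S, others downsized to S] -> [S,I,S,I] [MISS #8: read from I]
Op 11: C2 read [C2 read: already in S, no change] -> [S,I,S,I] [hit: read from S]
Op 12: C3 write [C3 write: invalidate ['C0=S', 'C2=S'] -> C3=M] -> [I,I,I,M] [MISS #9: write from I]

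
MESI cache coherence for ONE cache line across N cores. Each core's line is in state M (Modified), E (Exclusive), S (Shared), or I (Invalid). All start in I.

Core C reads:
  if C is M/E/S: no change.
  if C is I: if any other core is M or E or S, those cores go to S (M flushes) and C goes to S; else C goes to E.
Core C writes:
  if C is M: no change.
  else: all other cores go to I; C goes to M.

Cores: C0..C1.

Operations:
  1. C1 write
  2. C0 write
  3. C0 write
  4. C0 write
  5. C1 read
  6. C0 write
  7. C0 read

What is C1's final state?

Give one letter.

Op 1: C1 write [C1 write: invalidate none -> C1=M] -> [I,M]
Op 2: C0 write [C0 write: invalidate ['C1=M'] -> C0=M] -> [M,I]
Op 3: C0 write [C0 write: already M (modified), no change] -> [M,I]
Op 4: C0 write [C0 write: already M (modified), no change] -> [M,I]
Op 5: C1 read [C1 read from I: others=['C0=M'] -> C1=S, others downsized to S] -> [S,S]
Op 6: C0 write [C0 write: invalidate ['C1=S'] -> C0=M] -> [M,I]
Op 7: C0 read [C0 read: already in M, no change] -> [M,I]

Answer: I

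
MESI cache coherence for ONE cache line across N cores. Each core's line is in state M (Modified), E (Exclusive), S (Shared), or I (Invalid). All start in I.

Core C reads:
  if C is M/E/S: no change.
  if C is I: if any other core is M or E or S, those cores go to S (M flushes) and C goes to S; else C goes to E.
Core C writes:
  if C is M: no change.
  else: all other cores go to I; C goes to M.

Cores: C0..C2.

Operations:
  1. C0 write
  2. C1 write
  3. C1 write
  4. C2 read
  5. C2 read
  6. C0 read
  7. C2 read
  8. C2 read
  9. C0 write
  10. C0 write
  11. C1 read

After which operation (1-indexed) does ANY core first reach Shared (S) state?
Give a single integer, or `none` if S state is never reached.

Answer: 4

Derivation:
Op 1: C0 write [C0 write: invalidate none -> C0=M] -> [M,I,I]
Op 2: C1 write [C1 write: invalidate ['C0=M'] -> C1=M] -> [I,M,I]
Op 3: C1 write [C1 write: already M (modified), no change] -> [I,M,I]
Op 4: C2 read [C2 read from I: others=['C1=M'] -> C2=S, others downsized to S] -> [I,S,S]
  -> First S state at op 4; remaining ops need not be traced.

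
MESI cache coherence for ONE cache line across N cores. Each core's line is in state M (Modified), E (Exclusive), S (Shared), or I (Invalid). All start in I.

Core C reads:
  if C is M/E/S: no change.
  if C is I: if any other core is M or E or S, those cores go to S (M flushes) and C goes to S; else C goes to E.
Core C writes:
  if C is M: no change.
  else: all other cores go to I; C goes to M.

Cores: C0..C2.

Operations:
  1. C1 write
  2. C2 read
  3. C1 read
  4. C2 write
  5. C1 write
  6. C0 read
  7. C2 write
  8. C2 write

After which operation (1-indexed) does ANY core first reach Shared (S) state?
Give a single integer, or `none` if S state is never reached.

Answer: 2

Derivation:
Op 1: C1 write [C1 write: invalidate none -> C1=M] -> [I,M,I]
Op 2: C2 read [C2 read from I: others=['C1=M'] -> C2=S, others downsized to S] -> [I,S,S]
  -> First S state at op 2; remaining ops need not be traced.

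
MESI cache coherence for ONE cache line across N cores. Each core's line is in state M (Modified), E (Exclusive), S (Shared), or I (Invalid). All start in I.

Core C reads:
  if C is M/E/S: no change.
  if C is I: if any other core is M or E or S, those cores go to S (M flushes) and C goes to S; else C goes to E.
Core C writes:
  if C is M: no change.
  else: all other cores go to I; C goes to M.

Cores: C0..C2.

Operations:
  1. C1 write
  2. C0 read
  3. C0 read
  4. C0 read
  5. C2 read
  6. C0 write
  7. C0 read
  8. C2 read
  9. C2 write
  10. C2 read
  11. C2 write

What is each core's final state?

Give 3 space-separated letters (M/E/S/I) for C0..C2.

Op 1: C1 write [C1 write: invalidate none -> C1=M] -> [I,M,I]
Op 2: C0 read [C0 read from I: others=['C1=M'] -> C0=S, others downsized to S] -> [S,S,I]
Op 3: C0 read [C0 read: already in S, no change] -> [S,S,I]
Op 4: C0 read [C0 read: already in S, no change] -> [S,S,I]
Op 5: C2 read [C2 read from I: others=['C0=S', 'C1=S'] -> C2=S, others downsized to S] -> [S,S,S]
Op 6: C0 write [C0 write: invalidate ['C1=S', 'C2=S'] -> C0=M] -> [M,I,I]
Op 7: C0 read [C0 read: already in M, no change] -> [M,I,I]
Op 8: C2 read [C2 read from I: others=['C0=M'] -> C2=S, others downsized to S] -> [S,I,S]
Op 9: C2 write [C2 write: invalidate ['C0=S'] -> C2=M] -> [I,I,M]
Op 10: C2 read [C2 read: already in M, no change] -> [I,I,M]
Op 11: C2 write [C2 write: already M (modified), no change] -> [I,I,M]

Answer: I I M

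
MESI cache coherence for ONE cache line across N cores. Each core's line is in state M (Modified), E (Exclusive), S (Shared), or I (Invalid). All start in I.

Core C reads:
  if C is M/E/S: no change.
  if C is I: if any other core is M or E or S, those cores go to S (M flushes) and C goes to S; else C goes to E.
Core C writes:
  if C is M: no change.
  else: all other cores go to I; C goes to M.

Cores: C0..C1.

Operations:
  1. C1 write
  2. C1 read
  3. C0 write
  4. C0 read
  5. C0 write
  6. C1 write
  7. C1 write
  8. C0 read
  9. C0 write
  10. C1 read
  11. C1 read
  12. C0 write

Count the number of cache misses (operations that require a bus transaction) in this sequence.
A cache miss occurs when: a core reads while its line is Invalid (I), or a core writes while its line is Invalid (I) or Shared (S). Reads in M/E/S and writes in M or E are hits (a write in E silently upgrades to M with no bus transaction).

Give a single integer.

Answer: 7

Derivation:
Op 1: C1 write [C1 write: invalidate none -> C1=M] -> [I,M] [MISS #1: write from I]
Op 2: C1 read [C1 read: already in M, no change] -> [I,M] [hit: read from M]
Op 3: C0 write [C0 write: invalidate ['C1=M'] -> C0=M] -> [M,I] [MISS #2: write from I]
Op 4: C0 read [C0 read: already in M, no change] -> [M,I] [hit: read from M]
Op 5: C0 write [C0 write: already M (modified), no change] -> [M,I] [hit: write from M]
Op 6: C1 write [C1 write: invalidate ['C0=M'] -> C1=M] -> [I,M] [MISS #3: write from I]
Op 7: C1 write [C1 write: already M (modified), no change] -> [I,M] [hit: write from M]
Op 8: C0 read [C0 read from I: others=['C1=M'] -> C0=S, others downsized to S] -> [S,S] [MISS #4: read from I]
Op 9: C0 write [C0 write: invalidate ['C1=S'] -> C0=M] -> [M,I] [MISS #5: write from S]
Op 10: C1 read [C1 read from I: others=['C0=M'] -> C1=S, others downsized to S] -> [S,S] [MISS #6: read from I]
Op 11: C1 read [C1 read: already in S, no change] -> [S,S] [hit: read from S]
Op 12: C0 write [C0 write: invalidate ['C1=S'] -> C0=M] -> [M,I] [MISS #7: write from S]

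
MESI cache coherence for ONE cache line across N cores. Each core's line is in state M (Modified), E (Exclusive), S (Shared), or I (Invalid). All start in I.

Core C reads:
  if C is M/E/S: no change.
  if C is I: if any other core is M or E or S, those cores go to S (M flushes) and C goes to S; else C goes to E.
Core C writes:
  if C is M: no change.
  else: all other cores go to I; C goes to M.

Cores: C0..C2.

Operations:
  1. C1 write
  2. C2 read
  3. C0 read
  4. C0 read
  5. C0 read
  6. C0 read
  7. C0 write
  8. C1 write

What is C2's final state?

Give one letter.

Op 1: C1 write [C1 write: invalidate none -> C1=M] -> [I,M,I]
Op 2: C2 read [C2 read from I: others=['C1=M'] -> C2=S, others downsized to S] -> [I,S,S]
Op 3: C0 read [C0 read from I: others=['C1=S', 'C2=S'] -> C0=S, others downsized to S] -> [S,S,S]
Op 4: C0 read [C0 read: already in S, no change] -> [S,S,S]
Op 5: C0 read [C0 read: already in S, no change] -> [S,S,S]
Op 6: C0 read [C0 read: already in S, no change] -> [S,S,S]
Op 7: C0 write [C0 write: invalidate ['C1=S', 'C2=S'] -> C0=M] -> [M,I,I]
Op 8: C1 write [C1 write: invalidate ['C0=M'] -> C1=M] -> [I,M,I]

Answer: I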